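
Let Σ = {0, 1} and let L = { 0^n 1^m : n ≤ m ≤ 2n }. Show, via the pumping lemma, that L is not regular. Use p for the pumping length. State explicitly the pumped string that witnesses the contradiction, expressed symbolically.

0^{p+k} 1^p

Assume L is regular. Let p be the pumping length given by the pumping lemma.
Take w = 0^p 1^p ∈ L (since p ≤ p ≤ 2p), with |w| = 2p ≥ p.
The pumping lemma gives a decomposition w = xyz where |xy| ≤ p and |y| ≥ 1.
Since the first p symbols of w are all 0's and |xy| ≤ p, y lies entirely in the leading 0-block: y = 0^k for some k with 1 ≤ k ≤ p.
Pump with i = 2: xy^2z = 0^{p+k} 1^p. Now n = p+k > p = m, so the condition n ≤ m fails. Thus xy^2z ∉ L.
This contradicts the pumping lemma, so L is not regular.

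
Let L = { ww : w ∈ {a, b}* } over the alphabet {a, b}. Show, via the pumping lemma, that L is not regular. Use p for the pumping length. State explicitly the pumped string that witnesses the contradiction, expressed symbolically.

a^{p+k} b^p a^p b^p

Toward a contradiction, assume L is regular with pumping length p.
Take w = a^p b^p a^p b^p = uu where u = a^pb^p; then w ∈ L and |w| = 4p ≥ p.
The pumping lemma gives a decomposition w = xyz where |xy| ≤ p and |y| ≥ 1.
The first p characters of w are a's, so xy (and hence y) consists only of a's. Write y = a^k, 1 ≤ k ≤ p.
Pump with i = 2: xy^2z = a^{p+k} b^p a^p b^p, of length 4p+k. Suppose this equals vv. The string starts with a and ends with b, so v does too; thus the boundary between the two copies of v is a b→a transition. There is exactly one such transition, at position 2p+k, so |v| = 2p+k and |vv| = 4p+2k ≠ 4p+k since k ≥ 1. So xy^2z ∉ L.
This contradicts the pumping lemma, so L is not regular.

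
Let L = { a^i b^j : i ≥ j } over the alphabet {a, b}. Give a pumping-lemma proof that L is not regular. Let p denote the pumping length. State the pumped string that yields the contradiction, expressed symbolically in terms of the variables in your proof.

a^{p-k} b^p

Assume L is regular. Let p be the pumping length given by the pumping lemma.
Choose w = a^p b^p ∈ L, with |w| = 2p ≥ p.
The pumping lemma gives a decomposition w = xyz where |xy| ≤ p and y is nonempty.
The first p characters of w are a's, so xy (and hence y) consists only of a's. Write y = a^k, 1 ≤ k ≤ p.
Consider xy^0z = xz = a^{p-k} b^p. Since k ≥ 1, the a-count p-k is less than p, so i ≥ j fails; thus xz ∉ L.
This contradicts the pumping lemma, so L is not regular.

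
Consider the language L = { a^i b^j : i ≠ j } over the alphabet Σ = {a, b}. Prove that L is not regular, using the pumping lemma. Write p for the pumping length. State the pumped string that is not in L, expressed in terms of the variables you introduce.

a^{p+p!} b^{p+p!}

Assume L is regular; let p be its pumping constant.
Choose w = a^p b^{p+p!}. Since p ≠ p+p!, w ∈ L; and |w| ≥ p.
By the pumping lemma, w = xyz with |xy| ≤ p and y is nonempty.
Since the first p symbols of w are all a's and |xy| ≤ p, y lies entirely in the leading a-block: y = a^k for some k with 1 ≤ k ≤ p.
Since 1 ≤ k ≤ p, k divides p!; set t = 1 + p!/k. Then xy^t z has p + (p!/k)·k = p + p! copies of a. Now the a-count equals the b-count, so i ≠ j fails. So xy^t z = a^{p+p!} b^{p+p!} ∉ L.
This is a contradiction; hence L is not regular.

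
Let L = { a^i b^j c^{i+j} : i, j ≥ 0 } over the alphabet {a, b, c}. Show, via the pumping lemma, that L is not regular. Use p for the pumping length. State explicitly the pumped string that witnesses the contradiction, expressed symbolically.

Suppose for contradiction that L is regular, and let p be the pumping length.
Take w = a^p b^p c^{2p} ∈ L (with i=j=p, i+j=2p), |w| = 4p ≥ p.
Write w = xyz as guaranteed by the lemma, with |xy| ≤ p and |y| > 0.
Because |xy| ≤ p and w begins with p copies of a, we have y = a^k with 1 ≤ k ≤ p.
Consider xy^2z = a^{p+k} b^p c^{2p}. Now the a- and b-counts sum to 2p+k, but the c-count is 2p ≠ 2p+k. So xy^2z ∉ L.
This is a contradiction; hence L is not regular.

a^{p+k} b^p c^{2p}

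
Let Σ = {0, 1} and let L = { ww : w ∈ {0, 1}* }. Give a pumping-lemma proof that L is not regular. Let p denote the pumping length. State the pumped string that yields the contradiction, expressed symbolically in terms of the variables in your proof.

0^{p+k} 1^p 0^p 1^p

Assume L is regular; let p be its pumping constant.
Take w = 0^p 1^p 0^p 1^p = uu where u = 0^p1^p; then w ∈ L and |w| = 4p ≥ p.
By the pumping lemma, w = xyz with |xy| ≤ p and |y| > 0.
Because |xy| ≤ p and w begins with p copies of 0, we have y = 0^k with 1 ≤ k ≤ p.
Pump with i = 2: xy^2z = 0^{p+k} 1^p 0^p 1^p, of length 4p+k. Suppose this equals vv. The string starts with 0 and ends with 1, so v does too; thus the boundary between the two copies of v is a 1→0 transition. There is exactly one such transition, at position 2p+k, so |v| = 2p+k and |vv| = 4p+2k ≠ 4p+k since k ≥ 1. So xy^2z ∉ L.
This is a contradiction; hence L is not regular.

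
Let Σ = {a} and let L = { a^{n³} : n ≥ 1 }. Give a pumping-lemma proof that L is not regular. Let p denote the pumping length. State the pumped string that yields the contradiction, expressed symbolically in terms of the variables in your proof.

a^{p³+k}

Assume L is regular. Let p be the pumping length given by the pumping lemma.
Take w = a^{p³} ∈ L with |w| = p³ ≥ p.
The pumping lemma gives a decomposition w = xyz where |xy| ≤ p and |y| ≥ 1.
Then y = a^k for some k with 1 ≤ k ≤ p.
Pump with i = 2: xy^2z = a^{p³+k}. Since 1 ≤ k ≤ p, p³ < p³+k ≤ p³+p < p³+3p²+3p+1 = (p+1)³, so p³+k is not a perfect cube. So xy^2z ∉ L.
This is a contradiction; hence L is not regular.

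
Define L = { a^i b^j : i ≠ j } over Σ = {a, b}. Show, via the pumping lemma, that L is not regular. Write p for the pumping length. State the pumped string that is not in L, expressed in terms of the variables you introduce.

a^{p+p!} b^{p+p!}

Assume L is regular. Let p be the pumping length given by the pumping lemma.
Choose w = a^p b^{p+p!}. Since p ≠ p+p!, w ∈ L; and |w| ≥ p.
The pumping lemma gives a decomposition w = xyz where |xy| ≤ p and |y| ≥ 1.
Because |xy| ≤ p and w begins with p copies of a, we have y = a^k with 1 ≤ k ≤ p.
Since 1 ≤ k ≤ p, k divides p!; set t = 1 + p!/k. Then xy^t z has p + (p!/k)·k = p + p! copies of a. Now the a-count equals the b-count, so i ≠ j fails. So xy^t z = a^{p+p!} b^{p+p!} ∉ L.
This contradicts the pumping lemma, so L is not regular.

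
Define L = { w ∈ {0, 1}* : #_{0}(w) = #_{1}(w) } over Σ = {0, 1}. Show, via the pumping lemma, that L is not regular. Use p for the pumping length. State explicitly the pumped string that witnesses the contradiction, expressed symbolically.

0^{p+k} 1^p

Assume L is regular; let p be its pumping constant.
Choose w = 0^p 1^p ∈ L with |w| = 2p ≥ p.
The pumping lemma gives a decomposition w = xyz where |xy| ≤ p and |y| > 0.
The first p characters of w are 0's, so xy (and hence y) consists only of 0's. Write y = 0^k, 1 ≤ k ≤ p.
Pump with i = 2: xy^2z = 0^{p+k} 1^p has p+k occurrences of 0 but only p of 1. Since k ≥ 1 the counts differ, so xy^2z ∉ L.
Contradiction. Therefore L is not regular.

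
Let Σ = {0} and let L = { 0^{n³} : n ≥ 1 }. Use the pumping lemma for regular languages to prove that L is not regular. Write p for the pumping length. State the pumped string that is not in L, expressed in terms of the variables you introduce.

Toward a contradiction, assume L is regular with pumping length p.
Take w = 0^{p³} ∈ L with |w| = p³ ≥ p.
The pumping lemma gives a decomposition w = xyz where |xy| ≤ p and |y| > 0.
Then y = 0^k for some k with 1 ≤ k ≤ p.
Pump with i = 2: xy^2z = 0^{p³+k}. Since 1 ≤ k ≤ p, p³ < p³+k ≤ p³+p < p³+3p²+3p+1 = (p+1)³, so p³+k is not a perfect cube. So xy^2z ∉ L.
Contradiction. Therefore L is not regular.

0^{p³+k}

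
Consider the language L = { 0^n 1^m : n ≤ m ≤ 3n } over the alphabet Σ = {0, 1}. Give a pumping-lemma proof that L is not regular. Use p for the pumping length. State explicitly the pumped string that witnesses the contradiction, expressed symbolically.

Assume L is regular. Let p be the pumping length given by the pumping lemma.
Take w = 0^p 1^p ∈ L (since p ≤ p ≤ 3p), with |w| = 2p ≥ p.
By the pumping lemma, w = xyz with |xy| ≤ p and |y| > 0.
Since the first p symbols of w are all 0's and |xy| ≤ p, y lies entirely in the leading 0-block: y = 0^k for some k with 1 ≤ k ≤ p.
Pump with i = 2: xy^2z = 0^{p+k} 1^p. Now n = p+k > p = m, so the condition n ≤ m fails. Thus xy^2z ∉ L.
This is a contradiction; hence L is not regular.

0^{p+k} 1^p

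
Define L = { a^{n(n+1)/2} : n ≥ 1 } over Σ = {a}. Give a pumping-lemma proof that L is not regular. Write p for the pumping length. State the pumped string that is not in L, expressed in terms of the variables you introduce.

Assume L is regular. Let p be the pumping length given by the pumping lemma.
Take w = a^{p(p+1)/2} ∈ L with |w| = p(p+1)/2 ≥ p.
By the pumping lemma, w = xyz with |xy| ≤ p and |y| > 0.
Then y = a^k for some k with 1 ≤ k ≤ p.
Pump with i = 2: xy^2z = a^{p(p+1)/2+k}. Since 1 ≤ k ≤ p, p(p+1)/2 < p(p+1)/2+k ≤ p(p+1)/2+p < (p+1)(p+2)/2, so p(p+1)/2+k is strictly between consecutive triangular numbers. So xy^2z ∉ L.
This is a contradiction; hence L is not regular.

a^{p(p+1)/2+k}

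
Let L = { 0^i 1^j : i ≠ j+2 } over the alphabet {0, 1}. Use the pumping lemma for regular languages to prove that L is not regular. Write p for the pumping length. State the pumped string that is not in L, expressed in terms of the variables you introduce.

0^{p+p!} 1^{p+p!-2}

Assume L is regular; let p be its pumping constant.
Choose w = 0^p 1^{p+p!-2}. Since p ≠ (p+p!-2)+2 = p+p!, w ∈ L; and |w| ≥ p.
Write w = xyz as guaranteed by the lemma, with |xy| ≤ p and y is nonempty.
Because |xy| ≤ p and w begins with p copies of 0, we have y = 0^k with 1 ≤ k ≤ p.
Since 1 ≤ k ≤ p, k divides p!; set t = 1 + p!/k. Then xy^t z has p + (p!/k)·k = p + p! copies of 0. Now the 0-count is p+p! and (1-count)+2 = (p+p!-2)+2 = p+p!, so i ≠ j+2 fails. So xy^t z = 0^{p+p!} 1^{p+p!-2} ∉ L.
Contradiction. Therefore L is not regular.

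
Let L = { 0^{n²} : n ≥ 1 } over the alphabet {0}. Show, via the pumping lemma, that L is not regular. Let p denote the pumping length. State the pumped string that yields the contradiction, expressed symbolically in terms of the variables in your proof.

0^{p²+k}

Assume L is regular. Let p be the pumping length given by the pumping lemma.
Take w = 0^{p²} ∈ L with |w| = p² ≥ p.
The pumping lemma gives a decomposition w = xyz where |xy| ≤ p and |y| ≥ 1.
Then y = 0^k for some k with 1 ≤ k ≤ p.
Pump with i = 2: xy^2z = 0^{p²+k}. Since 1 ≤ k ≤ p, p² < p²+k ≤ p²+p < (p+1)², so p²+k lies strictly between consecutive squares and is not a perfect square. So xy^2z ∉ L.
This is a contradiction; hence L is not regular.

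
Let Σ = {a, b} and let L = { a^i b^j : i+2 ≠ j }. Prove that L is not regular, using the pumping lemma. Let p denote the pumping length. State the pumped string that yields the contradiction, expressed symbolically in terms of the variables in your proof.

a^{p+p!} b^{p+p!+2}

Assume L is regular. Let p be the pumping length given by the pumping lemma.
Choose w = a^p b^{p+p!+2}. Since p ≠ (p+p!+2)-2 = p+p!, w ∈ L; and |w| ≥ p.
Write w = xyz as guaranteed by the lemma, with |xy| ≤ p and |y| > 0.
Because |xy| ≤ p and w begins with p copies of a, we have y = a^k with 1 ≤ k ≤ p.
Since 1 ≤ k ≤ p, k divides p!; set t = 1 + p!/k. Then xy^t z has p + (p!/k)·k = p + p! copies of a. Now the a-count is p+p! and (b-count)-2 = (p+p!+2)-2 = p+p!, so i+2 ≠ j fails. So xy^t z = a^{p+p!} b^{p+p!+2} ∉ L.
This contradicts the pumping lemma, so L is not regular.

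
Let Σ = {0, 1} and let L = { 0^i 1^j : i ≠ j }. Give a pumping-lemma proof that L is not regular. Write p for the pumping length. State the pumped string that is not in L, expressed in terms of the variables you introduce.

0^{p+p!} 1^{p+p!}

Assume L is regular. Let p be the pumping length given by the pumping lemma.
Choose w = 0^p 1^{p+p!}. Since p ≠ p+p!, w ∈ L; and |w| ≥ p.
The pumping lemma gives a decomposition w = xyz where |xy| ≤ p and |y| > 0.
The first p characters of w are 0's, so xy (and hence y) consists only of 0's. Write y = 0^k, 1 ≤ k ≤ p.
Since 1 ≤ k ≤ p, k divides p!; set t = 1 + p!/k. Then xy^t z has p + (p!/k)·k = p + p! copies of 0. Now the 0-count equals the 1-count, so i ≠ j fails. So xy^t z = 0^{p+p!} 1^{p+p!} ∉ L.
This is a contradiction; hence L is not regular.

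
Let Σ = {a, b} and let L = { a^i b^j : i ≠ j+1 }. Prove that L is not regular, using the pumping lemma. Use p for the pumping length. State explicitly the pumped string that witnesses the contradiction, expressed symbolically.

Suppose for contradiction that L is regular, and let p be the pumping length.
Choose w = a^p b^{p+p!-1}. Since p ≠ (p+p!-1)+1 = p+p!, w ∈ L; and |w| ≥ p.
By the pumping lemma, w = xyz with |xy| ≤ p and y is nonempty.
Since the first p symbols of w are all a's and |xy| ≤ p, y lies entirely in the leading a-block: y = a^k for some k with 1 ≤ k ≤ p.
Since 1 ≤ k ≤ p, k divides p!; set t = 1 + p!/k. Then xy^t z has p + (p!/k)·k = p + p! copies of a. Now the a-count is p+p! and (b-count)+1 = (p+p!-1)+1 = p+p!, so i ≠ j+1 fails. So xy^t z = a^{p+p!} b^{p+p!-1} ∉ L.
This is a contradiction; hence L is not regular.

a^{p+p!} b^{p+p!-1}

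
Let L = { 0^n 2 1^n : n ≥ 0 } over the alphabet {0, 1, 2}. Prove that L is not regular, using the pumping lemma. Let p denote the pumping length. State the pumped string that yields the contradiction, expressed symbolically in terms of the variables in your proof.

0^{p+k} 2 1^p

Suppose for contradiction that L is regular, and let p be the pumping length.
Take w = 0^p 2 1^p ∈ L with |w| = 2p+1 ≥ p.
The pumping lemma gives a decomposition w = xyz where |xy| ≤ p and |y| > 0.
The first p characters of w are 0's, so xy (and hence y) consists only of 0's. Write y = 0^k, 1 ≤ k ≤ p.
Pump with i = 2: xy^2z = 0^{p+k} 2 1^p, which would require p+k = p. But k ≥ 1, so xy^2z ∉ L.
This is a contradiction; hence L is not regular.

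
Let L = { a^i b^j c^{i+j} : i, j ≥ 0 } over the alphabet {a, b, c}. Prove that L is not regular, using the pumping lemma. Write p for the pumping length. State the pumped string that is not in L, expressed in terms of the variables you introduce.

a^{p+k} b^p c^{2p}

Assume L is regular; let p be its pumping constant.
Take w = a^p b^p c^{2p} ∈ L (with i=j=p, i+j=2p), |w| = 4p ≥ p.
By the pumping lemma, w = xyz with |xy| ≤ p and y is nonempty.
Since the first p symbols of w are all a's and |xy| ≤ p, y lies entirely in the leading a-block: y = a^k for some k with 1 ≤ k ≤ p.
Consider xy^2z = a^{p+k} b^p c^{2p}. Now the a- and b-counts sum to 2p+k, but the c-count is 2p ≠ 2p+k. So xy^2z ∉ L.
This contradicts the pumping lemma, so L is not regular.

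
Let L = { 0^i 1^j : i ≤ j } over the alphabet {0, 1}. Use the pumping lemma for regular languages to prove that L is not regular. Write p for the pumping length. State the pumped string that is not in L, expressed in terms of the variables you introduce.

0^{p+k} 1^p

Assume L is regular; let p be its pumping constant.
Choose w = 0^p 1^p ∈ L, with |w| = 2p ≥ p.
The pumping lemma gives a decomposition w = xyz where |xy| ≤ p and |y| ≥ 1.
Because |xy| ≤ p and w begins with p copies of 0, we have y = 0^k with 1 ≤ k ≤ p.
Consider xy^2z = 0^{p+k} 1^p. Since k ≥ 1, the 0-count p+k exceeds the 1-count p, so i ≤ j fails; thus xy^2z ∉ L.
This contradicts the pumping lemma, so L is not regular.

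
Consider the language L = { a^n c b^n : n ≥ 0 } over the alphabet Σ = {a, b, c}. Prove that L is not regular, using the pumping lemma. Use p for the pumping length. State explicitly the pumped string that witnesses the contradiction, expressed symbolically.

Assume L is regular. Let p be the pumping length given by the pumping lemma.
Take w = a^p c b^p ∈ L with |w| = 2p+1 ≥ p.
The pumping lemma gives a decomposition w = xyz where |xy| ≤ p and |y| ≥ 1.
Since the first p symbols of w are all a's and |xy| ≤ p, y lies entirely in the leading a-block: y = a^k for some k with 1 ≤ k ≤ p.
Pump with i = 2: xy^2z = a^{p+k} c b^p, which would require p+k = p. But k ≥ 1, so xy^2z ∉ L.
Contradiction. Therefore L is not regular.

a^{p+k} c b^p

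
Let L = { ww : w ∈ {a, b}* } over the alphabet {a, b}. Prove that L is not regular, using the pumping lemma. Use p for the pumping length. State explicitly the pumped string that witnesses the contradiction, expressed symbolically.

a^{p+k} b^p a^p b^p

Assume L is regular; let p be its pumping constant.
Take w = a^p b^p a^p b^p = uu where u = a^pb^p; then w ∈ L and |w| = 4p ≥ p.
The pumping lemma gives a decomposition w = xyz where |xy| ≤ p and |y| > 0.
Because |xy| ≤ p and w begins with p copies of a, we have y = a^k with 1 ≤ k ≤ p.
Pump with i = 2: xy^2z = a^{p+k} b^p a^p b^p, of length 4p+k. Suppose this equals vv. The string starts with a and ends with b, so v does too; thus the boundary between the two copies of v is a b→a transition. There is exactly one such transition, at position 2p+k, so |v| = 2p+k and |vv| = 4p+2k ≠ 4p+k since k ≥ 1. So xy^2z ∉ L.
Contradiction. Therefore L is not regular.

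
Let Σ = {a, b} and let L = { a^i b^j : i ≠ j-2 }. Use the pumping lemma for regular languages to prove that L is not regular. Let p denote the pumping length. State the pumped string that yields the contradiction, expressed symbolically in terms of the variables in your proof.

Assume L is regular. Let p be the pumping length given by the pumping lemma.
Choose w = a^p b^{p+p!+2}. Since p ≠ (p+p!+2)-2 = p+p!, w ∈ L; and |w| ≥ p.
By the pumping lemma, w = xyz with |xy| ≤ p and y is nonempty.
Since the first p symbols of w are all a's and |xy| ≤ p, y lies entirely in the leading a-block: y = a^k for some k with 1 ≤ k ≤ p.
Since 1 ≤ k ≤ p, k divides p!; set t = 1 + p!/k. Then xy^t z has p + (p!/k)·k = p + p! copies of a. Now the a-count is p+p! and (b-count)-2 = (p+p!+2)-2 = p+p!, so i ≠ j-2 fails. So xy^t z = a^{p+p!} b^{p+p!+2} ∉ L.
Contradiction. Therefore L is not regular.

a^{p+p!} b^{p+p!+2}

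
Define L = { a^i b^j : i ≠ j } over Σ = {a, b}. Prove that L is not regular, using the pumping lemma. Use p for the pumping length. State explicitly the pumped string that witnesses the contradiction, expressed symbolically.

a^{p+p!} b^{p+p!}

Assume L is regular. Let p be the pumping length given by the pumping lemma.
Choose w = a^p b^{p+p!}. Since p ≠ p+p!, w ∈ L; and |w| ≥ p.
By the pumping lemma, w = xyz with |xy| ≤ p and |y| > 0.
The first p characters of w are a's, so xy (and hence y) consists only of a's. Write y = a^k, 1 ≤ k ≤ p.
Since 1 ≤ k ≤ p, k divides p!; set t = 1 + p!/k. Then xy^t z has p + (p!/k)·k = p + p! copies of a. Now the a-count equals the b-count, so i ≠ j fails. So xy^t z = a^{p+p!} b^{p+p!} ∉ L.
This is a contradiction; hence L is not regular.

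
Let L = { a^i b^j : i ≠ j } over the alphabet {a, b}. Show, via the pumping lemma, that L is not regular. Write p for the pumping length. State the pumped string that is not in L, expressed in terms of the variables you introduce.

a^{p+p!} b^{p+p!}

Assume L is regular. Let p be the pumping length given by the pumping lemma.
Choose w = a^p b^{p+p!}. Since p ≠ p+p!, w ∈ L; and |w| ≥ p.
The pumping lemma gives a decomposition w = xyz where |xy| ≤ p and |y| ≥ 1.
Because |xy| ≤ p and w begins with p copies of a, we have y = a^k with 1 ≤ k ≤ p.
Since 1 ≤ k ≤ p, k divides p!; set t = 1 + p!/k. Then xy^t z has p + (p!/k)·k = p + p! copies of a. Now the a-count equals the b-count, so i ≠ j fails. So xy^t z = a^{p+p!} b^{p+p!} ∉ L.
This is a contradiction; hence L is not regular.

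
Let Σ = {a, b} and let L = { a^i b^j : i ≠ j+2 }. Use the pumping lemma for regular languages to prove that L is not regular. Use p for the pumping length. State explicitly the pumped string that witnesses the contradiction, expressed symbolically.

a^{p+p!} b^{p+p!-2}

Assume L is regular; let p be its pumping constant.
Choose w = a^p b^{p+p!-2}. Since p ≠ (p+p!-2)+2 = p+p!, w ∈ L; and |w| ≥ p.
By the pumping lemma, w = xyz with |xy| ≤ p and |y| > 0.
The first p characters of w are a's, so xy (and hence y) consists only of a's. Write y = a^k, 1 ≤ k ≤ p.
Since 1 ≤ k ≤ p, k divides p!; set t = 1 + p!/k. Then xy^t z has p + (p!/k)·k = p + p! copies of a. Now the a-count is p+p! and (b-count)+2 = (p+p!-2)+2 = p+p!, so i ≠ j+2 fails. So xy^t z = a^{p+p!} b^{p+p!-2} ∉ L.
This is a contradiction; hence L is not regular.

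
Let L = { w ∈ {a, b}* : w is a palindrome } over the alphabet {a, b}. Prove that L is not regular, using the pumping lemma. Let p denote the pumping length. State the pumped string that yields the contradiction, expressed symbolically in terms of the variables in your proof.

Assume L is regular; let p be its pumping constant.
Take w = a^p b a^p, a palindrome of length 2p+1 ≥ p.
By the pumping lemma, w = xyz with |xy| ≤ p and y is nonempty.
Because |xy| ≤ p and w begins with p copies of a, we have y = a^k with 1 ≤ k ≤ p.
Pump with i = 2: xy^2z = a^{p+k} b a^p. Its reverse is a^p b a^{p+k}, which differs from xy^2z since k ≥ 1. So xy^2z is not a palindrome and xy^2z ∉ L.
Contradiction. Therefore L is not regular.

a^{p+k} b a^p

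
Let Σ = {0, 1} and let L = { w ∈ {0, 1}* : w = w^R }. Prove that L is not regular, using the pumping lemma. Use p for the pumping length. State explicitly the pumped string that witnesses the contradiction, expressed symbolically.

Assume L is regular; let p be its pumping constant.
Take w = 0^p 1 0^p, a palindrome of length 2p+1 ≥ p.
Write w = xyz as guaranteed by the lemma, with |xy| ≤ p and |y| ≥ 1.
The first p characters of w are 0's, so xy (and hence y) consists only of 0's. Write y = 0^k, 1 ≤ k ≤ p.
Pump with i = 2: xy^2z = 0^{p+k} 1 0^p. Its reverse is 0^p 1 0^{p+k}, which differs from xy^2z since k ≥ 1. So xy^2z is not a palindrome and xy^2z ∉ L.
Contradiction. Therefore L is not regular.

0^{p+k} 1 0^p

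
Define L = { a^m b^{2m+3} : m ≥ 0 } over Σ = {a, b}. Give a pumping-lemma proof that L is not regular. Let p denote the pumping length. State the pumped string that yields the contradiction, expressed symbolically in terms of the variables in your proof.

Suppose for contradiction that L is regular, and let p be the pumping length.
Let w = a^p b^{2p+3} ∈ L; note |w| = 3p+3 ≥ p.
The pumping lemma gives a decomposition w = xyz where |xy| ≤ p and |y| > 0.
The first p characters of w are a's, so xy (and hence y) consists only of a's. Write y = a^k, 1 ≤ k ≤ p.
Pump with i = 2: xy^2z = a^{p+k} b^{2p+3}. For this to lie in L we would need 2p+3 = 2(p+k)+3, which forces k = 0. But k ≥ 1, so xy^2z ∉ L.
This contradicts the pumping lemma, so L is not regular.

a^{p+k} b^{2p+3}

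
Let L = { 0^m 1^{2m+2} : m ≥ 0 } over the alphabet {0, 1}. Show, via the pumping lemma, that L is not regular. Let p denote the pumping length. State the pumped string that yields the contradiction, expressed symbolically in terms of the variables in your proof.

Suppose for contradiction that L is regular, and let p be the pumping length.
Choose w = 0^p 1^{2p+2}, which is in L with |w| = 3p+2 ≥ p.
The pumping lemma gives a decomposition w = xyz where |xy| ≤ p and |y| > 0.
Since the first p symbols of w are all 0's and |xy| ≤ p, y lies entirely in the leading 0-block: y = 0^k for some k with 1 ≤ k ≤ p.
Pump with i = 2: xy^2z = 0^{p+k} 1^{2p+2}. For this to lie in L we would need 2p+2 = 2(p+k)+2, which forces k = 0. But k ≥ 1, so xy^2z ∉ L.
This is a contradiction; hence L is not regular.

0^{p+k} 1^{2p+2}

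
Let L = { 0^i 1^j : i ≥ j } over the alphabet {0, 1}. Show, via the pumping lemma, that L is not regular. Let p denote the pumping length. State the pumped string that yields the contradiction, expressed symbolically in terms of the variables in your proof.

0^{p-k} 1^p

Assume L is regular; let p be its pumping constant.
Choose w = 0^p 1^p ∈ L, with |w| = 2p ≥ p.
The pumping lemma gives a decomposition w = xyz where |xy| ≤ p and |y| ≥ 1.
Since the first p symbols of w are all 0's and |xy| ≤ p, y lies entirely in the leading 0-block: y = 0^k for some k with 1 ≤ k ≤ p.
Consider xy^0z = xz = 0^{p-k} 1^p. Since k ≥ 1, the 0-count p-k is less than p, so i ≥ j fails; thus xz ∉ L.
Contradiction. Therefore L is not regular.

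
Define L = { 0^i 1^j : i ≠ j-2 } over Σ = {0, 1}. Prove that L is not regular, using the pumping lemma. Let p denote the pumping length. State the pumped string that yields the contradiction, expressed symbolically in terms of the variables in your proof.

0^{p+p!} 1^{p+p!+2}

Suppose for contradiction that L is regular, and let p be the pumping length.
Choose w = 0^p 1^{p+p!+2}. Since p ≠ (p+p!+2)-2 = p+p!, w ∈ L; and |w| ≥ p.
Write w = xyz as guaranteed by the lemma, with |xy| ≤ p and y is nonempty.
Because |xy| ≤ p and w begins with p copies of 0, we have y = 0^k with 1 ≤ k ≤ p.
Since 1 ≤ k ≤ p, k divides p!; set t = 1 + p!/k. Then xy^t z has p + (p!/k)·k = p + p! copies of 0. Now the 0-count is p+p! and (1-count)-2 = (p+p!+2)-2 = p+p!, so i ≠ j-2 fails. So xy^t z = 0^{p+p!} 1^{p+p!+2} ∉ L.
Contradiction. Therefore L is not regular.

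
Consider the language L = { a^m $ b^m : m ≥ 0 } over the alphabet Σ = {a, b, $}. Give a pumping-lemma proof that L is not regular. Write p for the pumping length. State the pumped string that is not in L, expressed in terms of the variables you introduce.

Assume L is regular; let p be its pumping constant.
Take w = a^p $ b^p ∈ L with |w| = 2p+1 ≥ p.
Write w = xyz as guaranteed by the lemma, with |xy| ≤ p and y is nonempty.
Because |xy| ≤ p and w begins with p copies of a, we have y = a^k with 1 ≤ k ≤ p.
Pump with i = 2: xy^2z = a^{p+k} $ b^p, which would require p+k = p. But k ≥ 1, so xy^2z ∉ L.
This is a contradiction; hence L is not regular.

a^{p+k} $ b^p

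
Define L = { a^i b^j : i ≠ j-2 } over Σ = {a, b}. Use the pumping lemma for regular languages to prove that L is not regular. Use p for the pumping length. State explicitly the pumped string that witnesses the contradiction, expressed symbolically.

Assume L is regular; let p be its pumping constant.
Choose w = a^p b^{p+p!+2}. Since p ≠ (p+p!+2)-2 = p+p!, w ∈ L; and |w| ≥ p.
The pumping lemma gives a decomposition w = xyz where |xy| ≤ p and y is nonempty.
Since the first p symbols of w are all a's and |xy| ≤ p, y lies entirely in the leading a-block: y = a^k for some k with 1 ≤ k ≤ p.
Since 1 ≤ k ≤ p, k divides p!; set t = 1 + p!/k. Then xy^t z has p + (p!/k)·k = p + p! copies of a. Now the a-count is p+p! and (b-count)-2 = (p+p!+2)-2 = p+p!, so i ≠ j-2 fails. So xy^t z = a^{p+p!} b^{p+p!+2} ∉ L.
Contradiction. Therefore L is not regular.

a^{p+p!} b^{p+p!+2}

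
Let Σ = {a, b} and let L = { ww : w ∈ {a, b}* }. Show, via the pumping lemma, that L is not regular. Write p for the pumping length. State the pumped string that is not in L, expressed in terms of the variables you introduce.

a^{p+k} b^p a^p b^p

Toward a contradiction, assume L is regular with pumping length p.
Take w = a^p b^p a^p b^p = uu where u = a^pb^p; then w ∈ L and |w| = 4p ≥ p.
By the pumping lemma, w = xyz with |xy| ≤ p and y is nonempty.
Since the first p symbols of w are all a's and |xy| ≤ p, y lies entirely in the leading a-block: y = a^k for some k with 1 ≤ k ≤ p.
Pump with i = 2: xy^2z = a^{p+k} b^p a^p b^p, of length 4p+k. Suppose this equals vv. The string starts with a and ends with b, so v does too; thus the boundary between the two copies of v is a b→a transition. There is exactly one such transition, at position 2p+k, so |v| = 2p+k and |vv| = 4p+2k ≠ 4p+k since k ≥ 1. So xy^2z ∉ L.
This contradicts the pumping lemma, so L is not regular.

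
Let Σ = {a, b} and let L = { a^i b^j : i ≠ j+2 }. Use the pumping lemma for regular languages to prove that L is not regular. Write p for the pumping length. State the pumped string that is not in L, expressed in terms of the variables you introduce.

a^{p+p!} b^{p+p!-2}

Assume L is regular; let p be its pumping constant.
Choose w = a^p b^{p+p!-2}. Since p ≠ (p+p!-2)+2 = p+p!, w ∈ L; and |w| ≥ p.
By the pumping lemma, w = xyz with |xy| ≤ p and |y| > 0.
Because |xy| ≤ p and w begins with p copies of a, we have y = a^k with 1 ≤ k ≤ p.
Since 1 ≤ k ≤ p, k divides p!; set t = 1 + p!/k. Then xy^t z has p + (p!/k)·k = p + p! copies of a. Now the a-count is p+p! and (b-count)+2 = (p+p!-2)+2 = p+p!, so i ≠ j+2 fails. So xy^t z = a^{p+p!} b^{p+p!-2} ∉ L.
This is a contradiction; hence L is not regular.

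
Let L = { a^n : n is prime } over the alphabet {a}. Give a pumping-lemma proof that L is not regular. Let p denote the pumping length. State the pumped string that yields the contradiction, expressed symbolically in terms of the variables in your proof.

Suppose for contradiction that L is regular, and let p be the pumping length.
Let q be a prime with q ≥ p+2 (infinitely many primes exist), and take w = a^q ∈ L with |w| = q ≥ p.
By the pumping lemma, w = xyz with |xy| ≤ p and |y| ≥ 1.
Then y = a^k for some k with 1 ≤ k ≤ p.
Since 1 ≤ k ≤ p, |xz| = q-k. Pump with i = q+1: |xy^{q+1}z| = (q-k)+(q+1)k = q+qk = q(1+k), which is composite (both factors ≥ 2). So xy^{q+1}z = a^{q(1+k)} ∉ L.
Contradiction. Therefore L is not regular.

a^{q(1+k)}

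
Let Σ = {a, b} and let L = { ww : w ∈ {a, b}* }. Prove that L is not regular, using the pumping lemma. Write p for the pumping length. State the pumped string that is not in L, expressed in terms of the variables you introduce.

a^{p+k} b^p a^p b^p

Assume L is regular; let p be its pumping constant.
Take w = a^p b^p a^p b^p = uu where u = a^pb^p; then w ∈ L and |w| = 4p ≥ p.
By the pumping lemma, w = xyz with |xy| ≤ p and |y| > 0.
Because |xy| ≤ p and w begins with p copies of a, we have y = a^k with 1 ≤ k ≤ p.
Pump with i = 2: xy^2z = a^{p+k} b^p a^p b^p, of length 4p+k. Suppose this equals vv. The string starts with a and ends with b, so v does too; thus the boundary between the two copies of v is a b→a transition. There is exactly one such transition, at position 2p+k, so |v| = 2p+k and |vv| = 4p+2k ≠ 4p+k since k ≥ 1. So xy^2z ∉ L.
This contradicts the pumping lemma, so L is not regular.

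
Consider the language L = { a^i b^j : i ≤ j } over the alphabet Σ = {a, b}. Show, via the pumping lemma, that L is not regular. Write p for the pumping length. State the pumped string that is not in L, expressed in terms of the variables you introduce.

Suppose for contradiction that L is regular, and let p be the pumping length.
Choose w = a^p b^p ∈ L, with |w| = 2p ≥ p.
Write w = xyz as guaranteed by the lemma, with |xy| ≤ p and y is nonempty.
Because |xy| ≤ p and w begins with p copies of a, we have y = a^k with 1 ≤ k ≤ p.
Consider xy^2z = a^{p+k} b^p. Since k ≥ 1, the a-count p+k exceeds the b-count p, so i ≤ j fails; thus xy^2z ∉ L.
Contradiction. Therefore L is not regular.

a^{p+k} b^p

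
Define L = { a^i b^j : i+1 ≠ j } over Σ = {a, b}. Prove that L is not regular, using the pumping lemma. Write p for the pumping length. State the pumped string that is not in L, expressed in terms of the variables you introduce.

a^{p+p!} b^{p+p!+1}

Toward a contradiction, assume L is regular with pumping length p.
Choose w = a^p b^{p+p!+1}. Since p ≠ (p+p!+1)-1 = p+p!, w ∈ L; and |w| ≥ p.
Write w = xyz as guaranteed by the lemma, with |xy| ≤ p and |y| ≥ 1.
The first p characters of w are a's, so xy (and hence y) consists only of a's. Write y = a^k, 1 ≤ k ≤ p.
Since 1 ≤ k ≤ p, k divides p!; set t = 1 + p!/k. Then xy^t z has p + (p!/k)·k = p + p! copies of a. Now the a-count is p+p! and (b-count)-1 = (p+p!+1)-1 = p+p!, so i+1 ≠ j fails. So xy^t z = a^{p+p!} b^{p+p!+1} ∉ L.
Contradiction. Therefore L is not regular.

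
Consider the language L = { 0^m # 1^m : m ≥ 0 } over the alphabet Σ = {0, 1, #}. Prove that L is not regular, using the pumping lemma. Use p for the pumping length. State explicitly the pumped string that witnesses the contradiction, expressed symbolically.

0^{p+k} # 1^p

Assume L is regular; let p be its pumping constant.
Take w = 0^p # 1^p ∈ L with |w| = 2p+1 ≥ p.
By the pumping lemma, w = xyz with |xy| ≤ p and y is nonempty.
Because |xy| ≤ p and w begins with p copies of 0, we have y = 0^k with 1 ≤ k ≤ p.
Pump with i = 2: xy^2z = 0^{p+k} # 1^p, which would require p+k = p. But k ≥ 1, so xy^2z ∉ L.
This contradicts the pumping lemma, so L is not regular.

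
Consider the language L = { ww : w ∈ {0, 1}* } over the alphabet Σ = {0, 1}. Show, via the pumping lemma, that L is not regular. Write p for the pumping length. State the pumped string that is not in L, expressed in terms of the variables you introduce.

0^{p+k} 1^p 0^p 1^p

Suppose for contradiction that L is regular, and let p be the pumping length.
Take w = 0^p 1^p 0^p 1^p = uu where u = 0^p1^p; then w ∈ L and |w| = 4p ≥ p.
Write w = xyz as guaranteed by the lemma, with |xy| ≤ p and |y| > 0.
The first p characters of w are 0's, so xy (and hence y) consists only of 0's. Write y = 0^k, 1 ≤ k ≤ p.
Pump with i = 2: xy^2z = 0^{p+k} 1^p 0^p 1^p, of length 4p+k. Suppose this equals vv. The string starts with 0 and ends with 1, so v does too; thus the boundary between the two copies of v is a 1→0 transition. There is exactly one such transition, at position 2p+k, so |v| = 2p+k and |vv| = 4p+2k ≠ 4p+k since k ≥ 1. So xy^2z ∉ L.
Contradiction. Therefore L is not regular.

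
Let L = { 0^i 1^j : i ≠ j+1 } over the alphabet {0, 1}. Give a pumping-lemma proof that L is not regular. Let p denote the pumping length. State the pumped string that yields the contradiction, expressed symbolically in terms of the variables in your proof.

Suppose for contradiction that L is regular, and let p be the pumping length.
Choose w = 0^p 1^{p+p!-1}. Since p ≠ (p+p!-1)+1 = p+p!, w ∈ L; and |w| ≥ p.
By the pumping lemma, w = xyz with |xy| ≤ p and y is nonempty.
Because |xy| ≤ p and w begins with p copies of 0, we have y = 0^k with 1 ≤ k ≤ p.
Since 1 ≤ k ≤ p, k divides p!; set t = 1 + p!/k. Then xy^t z has p + (p!/k)·k = p + p! copies of 0. Now the 0-count is p+p! and (1-count)+1 = (p+p!-1)+1 = p+p!, so i ≠ j+1 fails. So xy^t z = 0^{p+p!} 1^{p+p!-1} ∉ L.
Contradiction. Therefore L is not regular.

0^{p+p!} 1^{p+p!-1}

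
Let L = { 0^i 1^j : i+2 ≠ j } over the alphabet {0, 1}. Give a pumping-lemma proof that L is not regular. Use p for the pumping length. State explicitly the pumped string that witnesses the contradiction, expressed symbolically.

Assume L is regular; let p be its pumping constant.
Choose w = 0^p 1^{p+p!+2}. Since p ≠ (p+p!+2)-2 = p+p!, w ∈ L; and |w| ≥ p.
By the pumping lemma, w = xyz with |xy| ≤ p and y is nonempty.
The first p characters of w are 0's, so xy (and hence y) consists only of 0's. Write y = 0^k, 1 ≤ k ≤ p.
Since 1 ≤ k ≤ p, k divides p!; set t = 1 + p!/k. Then xy^t z has p + (p!/k)·k = p + p! copies of 0. Now the 0-count is p+p! and (1-count)-2 = (p+p!+2)-2 = p+p!, so i+2 ≠ j fails. So xy^t z = 0^{p+p!} 1^{p+p!+2} ∉ L.
Contradiction. Therefore L is not regular.

0^{p+p!} 1^{p+p!+2}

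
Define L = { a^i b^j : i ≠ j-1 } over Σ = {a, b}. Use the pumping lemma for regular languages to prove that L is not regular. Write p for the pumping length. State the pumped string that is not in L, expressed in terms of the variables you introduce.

a^{p+p!} b^{p+p!+1}

Assume L is regular; let p be its pumping constant.
Choose w = a^p b^{p+p!+1}. Since p ≠ (p+p!+1)-1 = p+p!, w ∈ L; and |w| ≥ p.
Write w = xyz as guaranteed by the lemma, with |xy| ≤ p and |y| > 0.
The first p characters of w are a's, so xy (and hence y) consists only of a's. Write y = a^k, 1 ≤ k ≤ p.
Since 1 ≤ k ≤ p, k divides p!; set t = 1 + p!/k. Then xy^t z has p + (p!/k)·k = p + p! copies of a. Now the a-count is p+p! and (b-count)-1 = (p+p!+1)-1 = p+p!, so i ≠ j-1 fails. So xy^t z = a^{p+p!} b^{p+p!+1} ∉ L.
This contradicts the pumping lemma, so L is not regular.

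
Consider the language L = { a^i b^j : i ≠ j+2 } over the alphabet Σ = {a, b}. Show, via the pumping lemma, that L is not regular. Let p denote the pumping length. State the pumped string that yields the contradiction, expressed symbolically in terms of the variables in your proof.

Assume L is regular; let p be its pumping constant.
Choose w = a^p b^{p+p!-2}. Since p ≠ (p+p!-2)+2 = p+p!, w ∈ L; and |w| ≥ p.
The pumping lemma gives a decomposition w = xyz where |xy| ≤ p and |y| > 0.
The first p characters of w are a's, so xy (and hence y) consists only of a's. Write y = a^k, 1 ≤ k ≤ p.
Since 1 ≤ k ≤ p, k divides p!; set t = 1 + p!/k. Then xy^t z has p + (p!/k)·k = p + p! copies of a. Now the a-count is p+p! and (b-count)+2 = (p+p!-2)+2 = p+p!, so i ≠ j+2 fails. So xy^t z = a^{p+p!} b^{p+p!-2} ∉ L.
This contradicts the pumping lemma, so L is not regular.

a^{p+p!} b^{p+p!-2}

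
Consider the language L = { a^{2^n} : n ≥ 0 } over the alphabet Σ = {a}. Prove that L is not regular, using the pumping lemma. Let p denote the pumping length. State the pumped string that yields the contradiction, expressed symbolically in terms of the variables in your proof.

a^{2^p+k}

Suppose for contradiction that L is regular, and let p be the pumping length.
Take w = a^{2^p} ∈ L with |w| = 2^p ≥ p.
Write w = xyz as guaranteed by the lemma, with |xy| ≤ p and |y| ≥ 1.
Then y = a^k for some k with 1 ≤ k ≤ p.
Pump with i = 2: xy^2z = a^{2^p+k}. Since 1 ≤ k ≤ p < 2^p, we have 2^p < 2^p+k < 2^{p+1}, so 2^p+k is not a power of 2. So xy^2z ∉ L.
Contradiction. Therefore L is not regular.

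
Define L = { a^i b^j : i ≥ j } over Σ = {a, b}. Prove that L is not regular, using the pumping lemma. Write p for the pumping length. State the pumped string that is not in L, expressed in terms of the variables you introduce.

Assume L is regular; let p be its pumping constant.
Choose w = a^p b^p ∈ L, with |w| = 2p ≥ p.
Write w = xyz as guaranteed by the lemma, with |xy| ≤ p and |y| > 0.
Since the first p symbols of w are all a's and |xy| ≤ p, y lies entirely in the leading a-block: y = a^k for some k with 1 ≤ k ≤ p.
Consider xy^0z = xz = a^{p-k} b^p. Since k ≥ 1, the a-count p-k is less than p, so i ≥ j fails; thus xz ∉ L.
This is a contradiction; hence L is not regular.

a^{p-k} b^p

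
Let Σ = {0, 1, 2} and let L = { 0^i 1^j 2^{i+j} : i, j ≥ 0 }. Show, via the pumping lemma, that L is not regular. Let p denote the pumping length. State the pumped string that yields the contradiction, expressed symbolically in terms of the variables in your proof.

Suppose for contradiction that L is regular, and let p be the pumping length.
Take w = 0^p 1^p 2^{2p} ∈ L (with i=j=p, i+j=2p), |w| = 4p ≥ p.
Write w = xyz as guaranteed by the lemma, with |xy| ≤ p and |y| > 0.
The first p characters of w are 0's, so xy (and hence y) consists only of 0's. Write y = 0^k, 1 ≤ k ≤ p.
Consider xy^2z = 0^{p+k} 1^p 2^{2p}. Now the 0- and 1-counts sum to 2p+k, but the 2-count is 2p ≠ 2p+k. So xy^2z ∉ L.
Contradiction. Therefore L is not regular.

0^{p+k} 1^p 2^{2p}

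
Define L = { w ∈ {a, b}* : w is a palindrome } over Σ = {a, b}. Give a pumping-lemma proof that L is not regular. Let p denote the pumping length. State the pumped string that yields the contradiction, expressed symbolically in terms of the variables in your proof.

Suppose for contradiction that L is regular, and let p be the pumping length.
Take w = a^p b a^p, a palindrome of length 2p+1 ≥ p.
By the pumping lemma, w = xyz with |xy| ≤ p and |y| > 0.
The first p characters of w are a's, so xy (and hence y) consists only of a's. Write y = a^k, 1 ≤ k ≤ p.
Pump with i = 2: xy^2z = a^{p+k} b a^p. Its reverse is a^p b a^{p+k}, which differs from xy^2z since k ≥ 1. So xy^2z is not a palindrome and xy^2z ∉ L.
This is a contradiction; hence L is not regular.

a^{p+k} b a^p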